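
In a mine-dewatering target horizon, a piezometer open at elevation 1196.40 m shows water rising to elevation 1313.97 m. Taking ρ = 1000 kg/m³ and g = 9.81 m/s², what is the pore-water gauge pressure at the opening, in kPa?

Pressure head ψ = h − z = 1313.97 − 1196.40 = 117.57 m.
P = ρgψ = 1000 × 9.81 × 117.57 = 1153362 Pa ≈ 1150 kPa.

P ≈ 1150 kPa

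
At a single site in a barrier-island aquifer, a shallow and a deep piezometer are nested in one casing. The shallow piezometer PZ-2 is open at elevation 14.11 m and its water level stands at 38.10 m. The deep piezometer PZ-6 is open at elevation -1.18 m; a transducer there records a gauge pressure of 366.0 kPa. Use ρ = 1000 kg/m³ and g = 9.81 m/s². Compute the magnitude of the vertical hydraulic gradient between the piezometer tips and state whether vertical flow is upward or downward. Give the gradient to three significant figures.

Total head at PZ-2: h = 38.10 m (water level in the standpipe).
Pressure head at PZ-6: ψ = P/(ρg) = 366.0×1000 / (1000 × 9.81) = 37.31 m.
Total head at PZ-6: h = z + ψ = -1.18 + 37.31 = 36.13 m.
Δh = h(PZ-2) − h(PZ-6) = 38.10 − 36.13 = 1.97 m.
Vertical separation Δz = 14.11 − (-1.18) = 15.29 m.
|i_v| = |Δh| / Δz = 1.97 / 15.29 = 0.129.
Head is higher in the shallow piezometer, so vertical flow is downward (recharge condition).

|i_v| ≈ 0.129; vertical flow is downward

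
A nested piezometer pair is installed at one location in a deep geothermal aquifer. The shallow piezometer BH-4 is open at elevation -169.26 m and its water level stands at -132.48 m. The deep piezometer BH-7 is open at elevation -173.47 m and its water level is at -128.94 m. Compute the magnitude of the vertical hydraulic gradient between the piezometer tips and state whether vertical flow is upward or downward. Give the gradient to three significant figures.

|i_v| ≈ 0.841; vertical flow is upward

Total head at BH-4: h = -132.48 m (water level in the standpipe).
Total head at BH-7: h = -128.94 m.
Δh = h(BH-4) − h(BH-7) = -132.48 − (-128.94) = -3.54 m.
Vertical separation Δz = -169.26 − (-173.47) = 4.21 m.
|i_v| = |Δh| / Δz = 3.54 / 4.21 = 0.841.
Head is higher in the deep piezometer, so vertical flow is upward (discharge condition).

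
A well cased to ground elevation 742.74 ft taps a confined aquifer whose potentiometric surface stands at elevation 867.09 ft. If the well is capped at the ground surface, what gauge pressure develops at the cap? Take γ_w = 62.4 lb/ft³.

P ≈ 53.9 psi

Head above the cap: Δh = 867.09 − 742.74 = 124.35 ft.
P = γΔh/144 = 62.4 × 124.35 / 144 = 53.9 psi.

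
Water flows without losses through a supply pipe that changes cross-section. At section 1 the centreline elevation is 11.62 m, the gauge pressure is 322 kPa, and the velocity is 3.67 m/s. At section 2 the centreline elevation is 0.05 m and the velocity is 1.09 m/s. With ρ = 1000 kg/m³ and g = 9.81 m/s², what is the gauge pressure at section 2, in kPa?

Pressure head at 1: ψ₁ = P₁/(ρg) = 322×1000 / (1000 × 9.81) = 32.82 m.
Velocity heads: v₁²/2g = 3.67²/19.62 = 0.686 m; v₂²/2g = 1.09²/19.62 = 0.061 m.
Total head H = z₁ + ψ₁ + v₁²/2g = 11.62 + 32.82 + 0.686 = 45.13 m.
ψ₂ = H − z₂ − v₂²/2g = 45.13 − 0.05 − 0.061 = 45.02 m.
P₂ = ρgψ₂ = 1000 × 9.81 × 45.02 ≈ 442 kPa.

P₂ ≈ 442 kPa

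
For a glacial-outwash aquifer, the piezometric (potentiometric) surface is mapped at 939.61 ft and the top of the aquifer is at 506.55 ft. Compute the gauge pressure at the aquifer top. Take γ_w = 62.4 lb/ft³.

Pressure head at the aquifer top: ψ = h − z = 939.61 − 506.55 = 433.06 ft.
P = γψ/144 = 62.4 × 433.06 / 144 = 188 psi.

P ≈ 188 psi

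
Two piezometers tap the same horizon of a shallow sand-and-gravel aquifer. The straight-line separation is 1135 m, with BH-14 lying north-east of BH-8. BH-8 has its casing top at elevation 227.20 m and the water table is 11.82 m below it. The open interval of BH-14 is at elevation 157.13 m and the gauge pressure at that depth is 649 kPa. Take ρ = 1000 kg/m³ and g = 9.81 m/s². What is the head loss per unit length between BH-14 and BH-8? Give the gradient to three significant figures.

i ≈ 0.00697 m/m

Total head at BH-8: h = 227.20 − 11.82 = 215.38 m.
Pressure head at BH-14: ψ = P/(ρg) = 649×1000 / (1000 × 9.81) = 66.16 m.
Total head at BH-14: h = z + ψ = 157.13 + 66.16 = 223.29 m.
Head difference: h(BH-8) − h(BH-14) = 215.38 − 223.29 = -7.91 m.
Hydraulic gradient: i = |Δh| / L = 7.91 / 1135 = 0.00697.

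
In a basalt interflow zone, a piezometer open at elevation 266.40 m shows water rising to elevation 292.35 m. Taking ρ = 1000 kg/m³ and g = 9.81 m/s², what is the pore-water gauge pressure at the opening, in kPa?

Pressure head ψ = h − z = 292.35 − 266.40 = 25.95 m.
P = ρgψ = 1000 × 9.81 × 25.95 = 254570 Pa ≈ 255 kPa.

P ≈ 255 kPa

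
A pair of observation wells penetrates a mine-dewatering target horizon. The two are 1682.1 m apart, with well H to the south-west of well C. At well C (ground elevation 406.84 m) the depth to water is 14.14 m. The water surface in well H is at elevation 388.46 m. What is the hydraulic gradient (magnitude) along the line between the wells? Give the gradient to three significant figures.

i ≈ 0.00252

Total head at well C: h = 406.84 − 14.14 = 392.70 m.
Total head at well H: h = 388.46 m (water level in the piezometer is the total head).
Head difference: h(well C) − h(well H) = 392.70 − 388.46 = 4.24 m.
Hydraulic gradient: i = |Δh| / L = 4.24 / 1682.1 = 0.00252.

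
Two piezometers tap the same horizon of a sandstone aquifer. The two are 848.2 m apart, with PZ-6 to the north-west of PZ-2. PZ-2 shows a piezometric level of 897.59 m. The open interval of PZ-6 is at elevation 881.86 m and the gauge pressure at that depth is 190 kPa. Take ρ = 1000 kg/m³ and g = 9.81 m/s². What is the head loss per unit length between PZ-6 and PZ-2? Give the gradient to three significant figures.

Total head at PZ-2: h = 897.59 m (water level in the piezometer is the total head).
Pressure head at PZ-6: ψ = P/(ρg) = 190×1000 / (1000 × 9.81) = 19.37 m.
Total head at PZ-6: h = z + ψ = 881.86 + 19.37 = 901.23 m.
Head difference: h(PZ-2) − h(PZ-6) = 897.59 − 901.23 = -3.64 m.
Hydraulic gradient: i = |Δh| / L = 3.64 / 848.2 = 0.00429.

i ≈ 0.00429 m/m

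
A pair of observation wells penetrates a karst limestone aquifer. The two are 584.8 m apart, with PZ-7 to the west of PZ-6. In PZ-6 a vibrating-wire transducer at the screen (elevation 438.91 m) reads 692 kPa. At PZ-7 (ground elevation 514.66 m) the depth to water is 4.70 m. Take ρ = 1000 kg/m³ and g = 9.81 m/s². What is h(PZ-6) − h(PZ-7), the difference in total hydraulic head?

Δh ≈ -0.51 m

Pressure head at PZ-6: ψ = P/(ρg) = 692×1000 / (1000 × 9.81) = 70.54 m.
Total head at PZ-6: h = z + ψ = 438.91 + 70.54 = 509.45 m.
Total head at PZ-7: h = 514.66 − 4.70 = 509.96 m.
Head difference: h(PZ-6) − h(PZ-7) = 509.45 − 509.96 = -0.51 m.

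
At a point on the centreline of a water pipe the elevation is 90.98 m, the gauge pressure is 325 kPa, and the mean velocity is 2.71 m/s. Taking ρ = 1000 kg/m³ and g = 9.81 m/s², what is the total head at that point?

Pressure head ψ = P/(ρg) = 325×1000 / (1000 × 9.81) = 33.13 m.
Velocity head = v²/(2g) = 2.71² / (2 × 9.81) = 0.374 m.
h = z + ψ + v²/(2g) = 90.98 + 33.13 + 0.374 = 124.48 m.

h ≈ 124.48 m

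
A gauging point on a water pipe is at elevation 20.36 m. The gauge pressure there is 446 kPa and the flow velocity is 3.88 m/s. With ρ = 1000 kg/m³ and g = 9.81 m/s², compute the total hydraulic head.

Pressure head ψ = P/(ρg) = 446×1000 / (1000 × 9.81) = 45.46 m.
Velocity head = v²/(2g) = 3.88² / (2 × 9.81) = 0.767 m.
h = z + ψ + v²/(2g) = 20.36 + 45.46 + 0.767 = 66.59 m.

h ≈ 66.59 m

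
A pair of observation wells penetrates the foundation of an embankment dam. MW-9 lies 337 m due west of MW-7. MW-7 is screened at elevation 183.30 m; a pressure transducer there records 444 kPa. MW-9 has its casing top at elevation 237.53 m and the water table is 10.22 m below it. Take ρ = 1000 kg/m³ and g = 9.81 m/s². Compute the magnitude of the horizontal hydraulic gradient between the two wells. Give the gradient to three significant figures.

Pressure head at MW-7: ψ = P/(ρg) = 444×1000 / (1000 × 9.81) = 45.26 m.
Total head at MW-7: h = z + ψ = 183.30 + 45.26 = 228.56 m.
Total head at MW-9: h = 237.53 − 10.22 = 227.31 m.
Head difference: h(MW-7) − h(MW-9) = 228.56 − 227.31 = 1.25 m.
Hydraulic gradient: i = |Δh| / L = 1.25 / 337 = 0.00371.

i ≈ 0.00371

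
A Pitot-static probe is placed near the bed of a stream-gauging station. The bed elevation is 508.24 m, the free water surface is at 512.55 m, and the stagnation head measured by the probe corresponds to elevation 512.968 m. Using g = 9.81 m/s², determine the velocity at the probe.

Near the bed, under hydrostatic conditions, the piezometric head (z + ψ) equals the free-surface elevation, 512.55 m.
Velocity head = total − piezometric = 512.968 − 512.55 = 0.418 m.
v = √(2g·h_v) = √(2 × 9.81 × 0.418) = 2.86 m/s.

v ≈ 2.86 m/s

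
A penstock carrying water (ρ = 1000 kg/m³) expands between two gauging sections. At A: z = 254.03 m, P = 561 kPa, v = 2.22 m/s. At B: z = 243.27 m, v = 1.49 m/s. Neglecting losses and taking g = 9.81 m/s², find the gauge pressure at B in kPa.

P₂ ≈ 668 kPa

Pressure head at A: ψ₁ = P₁/(ρg) = 561×1000 / (1000 × 9.81) = 57.19 m.
Velocity heads: v₁²/2g = 2.22²/19.62 = 0.251 m; v₂²/2g = 1.49²/19.62 = 0.113 m.
Total head H = z₁ + ψ₁ + v₁²/2g = 254.03 + 57.19 + 0.251 = 311.47 m.
ψ₂ = H − z₂ − v₂²/2g = 311.47 − 243.27 − 0.113 = 68.09 m.
P₂ = ρgψ₂ = 1000 × 9.81 × 68.09 ≈ 668 kPa.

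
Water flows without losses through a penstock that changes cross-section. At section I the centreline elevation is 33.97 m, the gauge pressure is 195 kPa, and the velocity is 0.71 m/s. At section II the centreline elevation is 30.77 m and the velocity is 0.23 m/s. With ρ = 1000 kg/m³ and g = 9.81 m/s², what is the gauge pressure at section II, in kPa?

Pressure head at I: ψ₁ = P₁/(ρg) = 195×1000 / (1000 × 9.81) = 19.88 m.
Velocity heads: v₁²/2g = 0.71²/19.62 = 0.026 m; v₂²/2g = 0.23²/19.62 = 0.003 m.
Total head H = z₁ + ψ₁ + v₁²/2g = 33.97 + 19.88 + 0.026 = 53.88 m.
ψ₂ = H − z₂ − v₂²/2g = 53.88 − 30.77 − 0.003 = 23.11 m.
P₂ = ρgψ₂ = 1000 × 9.81 × 23.11 ≈ 227 kPa.

P₂ ≈ 227 kPa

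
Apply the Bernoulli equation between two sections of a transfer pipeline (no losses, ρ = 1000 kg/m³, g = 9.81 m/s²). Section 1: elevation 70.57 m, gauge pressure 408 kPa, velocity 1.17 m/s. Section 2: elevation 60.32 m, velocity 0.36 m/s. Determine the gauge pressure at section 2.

P₂ ≈ 509 kPa

Pressure head at 1: ψ₁ = P₁/(ρg) = 408×1000 / (1000 × 9.81) = 41.59 m.
Velocity heads: v₁²/2g = 1.17²/19.62 = 0.070 m; v₂²/2g = 0.36²/19.62 = 0.007 m.
Total head H = z₁ + ψ₁ + v₁²/2g = 70.57 + 41.59 + 0.070 = 112.23 m.
ψ₂ = H − z₂ − v₂²/2g = 112.23 − 60.32 − 0.007 = 51.90 m.
P₂ = ρgψ₂ = 1000 × 9.81 × 51.90 ≈ 509 kPa.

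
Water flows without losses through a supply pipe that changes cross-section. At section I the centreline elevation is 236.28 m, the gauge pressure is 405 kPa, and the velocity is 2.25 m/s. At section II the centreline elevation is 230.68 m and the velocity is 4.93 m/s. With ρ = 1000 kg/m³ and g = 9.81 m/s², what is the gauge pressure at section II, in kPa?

P₂ ≈ 450 kPa

Pressure head at I: ψ₁ = P₁/(ρg) = 405×1000 / (1000 × 9.81) = 41.28 m.
Velocity heads: v₁²/2g = 2.25²/19.62 = 0.258 m; v₂²/2g = 4.93²/19.62 = 1.239 m.
Total head H = z₁ + ψ₁ + v₁²/2g = 236.28 + 41.28 + 0.258 = 277.82 m.
ψ₂ = H − z₂ − v₂²/2g = 277.82 − 230.68 − 1.239 = 45.90 m.
P₂ = ρgψ₂ = 1000 × 9.81 × 45.90 ≈ 450 kPa.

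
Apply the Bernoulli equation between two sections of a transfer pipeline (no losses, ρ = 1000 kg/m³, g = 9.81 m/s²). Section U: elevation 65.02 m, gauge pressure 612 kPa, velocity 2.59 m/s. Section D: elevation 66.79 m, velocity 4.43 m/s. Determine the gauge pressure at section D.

P₂ ≈ 588 kPa

Pressure head at U: ψ₁ = P₁/(ρg) = 612×1000 / (1000 × 9.81) = 62.39 m.
Velocity heads: v₁²/2g = 2.59²/19.62 = 0.342 m; v₂²/2g = 4.43²/19.62 = 1.000 m.
Total head H = z₁ + ψ₁ + v₁²/2g = 65.02 + 62.39 + 0.342 = 127.75 m.
ψ₂ = H − z₂ − v₂²/2g = 127.75 − 66.79 − 1.000 = 59.96 m.
P₂ = ρgψ₂ = 1000 × 9.81 × 59.96 ≈ 588 kPa.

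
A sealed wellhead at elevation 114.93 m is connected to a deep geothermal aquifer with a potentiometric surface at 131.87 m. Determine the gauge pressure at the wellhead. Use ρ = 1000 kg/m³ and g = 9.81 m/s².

Head above the cap: Δh = 131.87 − 114.93 = 16.94 m.
P = ρgΔh = 1000 × 9.81 × 16.94 = 166181 Pa ≈ 166 kPa.

P ≈ 166 kPa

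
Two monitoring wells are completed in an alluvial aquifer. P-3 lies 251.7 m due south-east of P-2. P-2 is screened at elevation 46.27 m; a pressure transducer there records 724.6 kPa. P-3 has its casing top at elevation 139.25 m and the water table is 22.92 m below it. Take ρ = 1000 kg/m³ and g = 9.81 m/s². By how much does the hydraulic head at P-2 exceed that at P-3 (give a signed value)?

Pressure head at P-2: ψ = P/(ρg) = 724.6×1000 / (1000 × 9.81) = 73.86 m.
Total head at P-2: h = z + ψ = 46.27 + 73.86 = 120.13 m.
Total head at P-3: h = 139.25 − 22.92 = 116.33 m.
Head difference: h(P-2) − h(P-3) = 120.13 − 116.33 = 3.80 m.

Δh ≈ 3.80 m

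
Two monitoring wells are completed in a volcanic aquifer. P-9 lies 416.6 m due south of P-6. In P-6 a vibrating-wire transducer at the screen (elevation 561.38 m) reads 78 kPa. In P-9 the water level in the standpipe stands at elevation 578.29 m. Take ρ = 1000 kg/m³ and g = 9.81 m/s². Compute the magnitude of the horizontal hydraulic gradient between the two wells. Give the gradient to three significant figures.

i ≈ 0.0215

Pressure head at P-6: ψ = P/(ρg) = 78×1000 / (1000 × 9.81) = 7.95 m.
Total head at P-6: h = z + ψ = 561.38 + 7.95 = 569.33 m.
Total head at P-9: h = 578.29 m (water level in the piezometer is the total head).
Head difference: h(P-6) − h(P-9) = 569.33 − 578.29 = -8.96 m.
Hydraulic gradient: i = |Δh| / L = 8.96 / 416.6 = 0.0215.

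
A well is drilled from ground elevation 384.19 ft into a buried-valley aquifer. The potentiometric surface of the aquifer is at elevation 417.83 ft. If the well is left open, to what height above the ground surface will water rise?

Water rises to the potentiometric surface, so the rise above ground = 417.83 − 384.19 = 33.64 ft.

≈ 33.64 ft above ground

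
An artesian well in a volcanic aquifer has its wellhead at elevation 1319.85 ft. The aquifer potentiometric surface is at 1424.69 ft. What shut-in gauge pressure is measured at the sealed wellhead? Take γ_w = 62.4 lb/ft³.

Head above the cap: Δh = 1424.69 − 1319.85 = 104.84 ft.
P = γΔh/144 = 62.4 × 104.84 / 144 = 45.4 psi.

P ≈ 45.4 psi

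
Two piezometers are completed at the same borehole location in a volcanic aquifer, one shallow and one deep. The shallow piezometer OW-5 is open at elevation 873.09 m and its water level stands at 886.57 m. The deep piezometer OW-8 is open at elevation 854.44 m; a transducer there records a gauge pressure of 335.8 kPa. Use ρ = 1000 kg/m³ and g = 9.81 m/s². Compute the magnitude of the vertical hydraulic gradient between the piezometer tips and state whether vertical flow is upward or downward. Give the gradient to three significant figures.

|i_v| ≈ 0.113; vertical flow is upward

Total head at OW-5: h = 886.57 m (water level in the standpipe).
Pressure head at OW-8: ψ = P/(ρg) = 335.8×1000 / (1000 × 9.81) = 34.23 m.
Total head at OW-8: h = z + ψ = 854.44 + 34.23 = 888.67 m.
Δh = h(OW-5) − h(OW-8) = 886.57 − 888.67 = -2.10 m.
Vertical separation Δz = 873.09 − 854.44 = 18.65 m.
|i_v| = |Δh| / Δz = 2.10 / 18.65 = 0.113.
Head is higher in the deep piezometer, so vertical flow is upward (discharge condition).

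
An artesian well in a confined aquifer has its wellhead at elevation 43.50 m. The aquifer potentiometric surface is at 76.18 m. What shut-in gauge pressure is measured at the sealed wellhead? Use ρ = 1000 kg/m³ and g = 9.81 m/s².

P ≈ 321 kPa

Head above the cap: Δh = 76.18 − 43.50 = 32.68 m.
P = ρgΔh = 1000 × 9.81 × 32.68 = 320591 Pa ≈ 321 kPa.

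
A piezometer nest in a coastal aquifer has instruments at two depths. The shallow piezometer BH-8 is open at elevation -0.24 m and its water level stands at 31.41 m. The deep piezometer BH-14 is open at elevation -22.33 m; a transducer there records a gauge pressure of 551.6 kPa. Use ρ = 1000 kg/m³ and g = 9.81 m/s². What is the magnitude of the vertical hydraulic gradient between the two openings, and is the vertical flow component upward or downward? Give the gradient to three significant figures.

|i_v| ≈ 0.113; vertical flow is upward

Total head at BH-8: h = 31.41 m (water level in the standpipe).
Pressure head at BH-14: ψ = P/(ρg) = 551.6×1000 / (1000 × 9.81) = 56.23 m.
Total head at BH-14: h = z + ψ = -22.33 + 56.23 = 33.90 m.
Δh = h(BH-8) − h(BH-14) = 31.41 − 33.90 = -2.49 m.
Vertical separation Δz = -0.24 − (-22.33) = 22.09 m.
|i_v| = |Δh| / Δz = 2.49 / 22.09 = 0.113.
Head is higher in the deep piezometer, so vertical flow is upward (discharge condition).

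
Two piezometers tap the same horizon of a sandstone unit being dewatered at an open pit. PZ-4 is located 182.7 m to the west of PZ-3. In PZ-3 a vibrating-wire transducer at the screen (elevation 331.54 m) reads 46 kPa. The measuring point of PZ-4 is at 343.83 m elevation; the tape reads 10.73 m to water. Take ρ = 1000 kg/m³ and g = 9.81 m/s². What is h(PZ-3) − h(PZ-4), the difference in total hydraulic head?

Δh ≈ 3.13 m

Pressure head at PZ-3: ψ = P/(ρg) = 46×1000 / (1000 × 9.81) = 4.69 m.
Total head at PZ-3: h = z + ψ = 331.54 + 4.69 = 336.23 m.
Total head at PZ-4: h = 343.83 − 10.73 = 333.10 m.
Head difference: h(PZ-3) − h(PZ-4) = 336.23 − 333.10 = 3.13 m.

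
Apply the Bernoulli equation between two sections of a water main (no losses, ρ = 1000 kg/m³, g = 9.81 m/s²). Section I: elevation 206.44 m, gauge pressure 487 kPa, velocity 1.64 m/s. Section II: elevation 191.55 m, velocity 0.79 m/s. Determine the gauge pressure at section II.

P₂ ≈ 634 kPa

Pressure head at I: ψ₁ = P₁/(ρg) = 487×1000 / (1000 × 9.81) = 49.64 m.
Velocity heads: v₁²/2g = 1.64²/19.62 = 0.137 m; v₂²/2g = 0.79²/19.62 = 0.032 m.
Total head H = z₁ + ψ₁ + v₁²/2g = 206.44 + 49.64 + 0.137 = 256.22 m.
ψ₂ = H − z₂ − v₂²/2g = 256.22 − 191.55 − 0.032 = 64.64 m.
P₂ = ρgψ₂ = 1000 × 9.81 × 64.64 ≈ 634 kPa.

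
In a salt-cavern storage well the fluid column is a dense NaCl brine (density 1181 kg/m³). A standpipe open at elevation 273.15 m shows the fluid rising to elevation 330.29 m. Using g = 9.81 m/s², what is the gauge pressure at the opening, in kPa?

P ≈ 662 kPa

Pressure head ψ = h − z = 330.29 − 273.15 = 57.14 m.
P = ρgψ = 1181 × 9.81 × 57.14 = 662002 Pa ≈ 662 kPa.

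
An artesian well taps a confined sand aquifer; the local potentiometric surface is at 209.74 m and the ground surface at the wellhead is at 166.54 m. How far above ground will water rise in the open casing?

≈ 43.20 m above ground

Water rises to the potentiometric surface, so the rise above ground = 209.74 − 166.54 = 43.20 m.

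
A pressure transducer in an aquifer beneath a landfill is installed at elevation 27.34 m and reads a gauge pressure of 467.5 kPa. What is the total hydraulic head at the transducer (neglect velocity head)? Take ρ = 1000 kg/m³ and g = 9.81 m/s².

h ≈ 75.00 m

ψ = P/(ρg) = 467.5×1000 / (1000 × 9.81) = 47.66 m.
h = z + ψ = 27.34 + 47.66 = 75.00 m.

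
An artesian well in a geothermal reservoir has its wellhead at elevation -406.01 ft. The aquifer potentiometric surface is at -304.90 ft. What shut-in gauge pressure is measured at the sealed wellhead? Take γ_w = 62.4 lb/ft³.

Head above the cap: Δh = -304.90 − (-406.01) = 101.11 ft.
P = γΔh/144 = 62.4 × 101.11 / 144 = 43.8 psi.

P ≈ 43.8 psi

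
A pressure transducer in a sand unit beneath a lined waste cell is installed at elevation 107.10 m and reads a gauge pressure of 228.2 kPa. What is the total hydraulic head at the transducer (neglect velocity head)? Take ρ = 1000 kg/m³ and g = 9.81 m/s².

ψ = P/(ρg) = 228.2×1000 / (1000 × 9.81) = 23.26 m.
h = z + ψ = 107.10 + 23.26 = 130.36 m.

h ≈ 130.36 m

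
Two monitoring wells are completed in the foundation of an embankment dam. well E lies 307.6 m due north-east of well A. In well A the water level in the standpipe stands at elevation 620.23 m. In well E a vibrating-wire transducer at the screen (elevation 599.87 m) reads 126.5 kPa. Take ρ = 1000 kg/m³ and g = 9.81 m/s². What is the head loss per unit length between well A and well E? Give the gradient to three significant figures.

Total head at well A: h = 620.23 m (water level in the piezometer is the total head).
Pressure head at well E: ψ = P/(ρg) = 126.5×1000 / (1000 × 9.81) = 12.90 m.
Total head at well E: h = z + ψ = 599.87 + 12.90 = 612.77 m.
Head difference: h(well A) − h(well E) = 620.23 − 612.77 = 7.46 m.
Hydraulic gradient: i = |Δh| / L = 7.46 / 307.6 = 0.0243.

i ≈ 0.0243 m/m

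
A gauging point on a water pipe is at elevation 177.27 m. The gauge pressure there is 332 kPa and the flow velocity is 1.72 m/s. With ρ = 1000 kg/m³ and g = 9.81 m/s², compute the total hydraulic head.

h ≈ 211.26 m

Pressure head ψ = P/(ρg) = 332×1000 / (1000 × 9.81) = 33.84 m.
Velocity head = v²/(2g) = 1.72² / (2 × 9.81) = 0.151 m.
h = z + ψ + v²/(2g) = 177.27 + 33.84 + 0.151 = 211.26 m.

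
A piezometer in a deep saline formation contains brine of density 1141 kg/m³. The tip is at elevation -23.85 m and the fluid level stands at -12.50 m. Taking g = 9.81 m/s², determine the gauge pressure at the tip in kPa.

P ≈ 127 kPa

Pressure head ψ = h − z = -12.50 − (-23.85) = 11.35 m.
P = ρgψ = 1141 × 9.81 × 11.35 = 127043 Pa ≈ 127 kPa.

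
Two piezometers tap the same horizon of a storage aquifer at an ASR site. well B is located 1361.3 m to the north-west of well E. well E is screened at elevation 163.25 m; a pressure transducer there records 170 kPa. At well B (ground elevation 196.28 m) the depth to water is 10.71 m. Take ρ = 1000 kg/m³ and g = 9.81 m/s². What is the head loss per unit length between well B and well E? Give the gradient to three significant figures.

i ≈ 0.00367 m/m

Pressure head at well E: ψ = P/(ρg) = 170×1000 / (1000 × 9.81) = 17.33 m.
Total head at well E: h = z + ψ = 163.25 + 17.33 = 180.58 m.
Total head at well B: h = 196.28 − 10.71 = 185.57 m.
Head difference: h(well E) − h(well B) = 180.58 − 185.57 = -4.99 m.
Hydraulic gradient: i = |Δh| / L = 4.99 / 1361.3 = 0.00367.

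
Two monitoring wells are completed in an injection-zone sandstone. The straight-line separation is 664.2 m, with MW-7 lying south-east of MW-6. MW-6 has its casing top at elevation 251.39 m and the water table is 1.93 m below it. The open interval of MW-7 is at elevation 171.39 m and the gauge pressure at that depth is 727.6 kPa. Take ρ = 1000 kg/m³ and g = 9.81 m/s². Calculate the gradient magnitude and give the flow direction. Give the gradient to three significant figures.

i ≈ 0.00587; groundwater flows toward the south-east

Total head at MW-6: h = 251.39 − 1.93 = 249.46 m.
Pressure head at MW-7: ψ = P/(ρg) = 727.6×1000 / (1000 × 9.81) = 74.17 m.
Total head at MW-7: h = z + ψ = 171.39 + 74.17 = 245.56 m.
Head difference: h(MW-6) − h(MW-7) = 249.46 − 245.56 = 3.90 m.
Hydraulic gradient: i = |Δh| / L = 3.90 / 664.2 = 0.00587.
Flow is from higher to lower head: from MW-6 toward MW-7, i.e. toward the south-east.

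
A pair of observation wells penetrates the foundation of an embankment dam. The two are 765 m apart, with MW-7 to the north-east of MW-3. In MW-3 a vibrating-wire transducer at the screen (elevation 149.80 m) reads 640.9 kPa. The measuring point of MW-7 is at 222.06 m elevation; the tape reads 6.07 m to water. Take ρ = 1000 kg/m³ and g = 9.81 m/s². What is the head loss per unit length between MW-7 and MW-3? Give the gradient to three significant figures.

Pressure head at MW-3: ψ = P/(ρg) = 640.9×1000 / (1000 × 9.81) = 65.33 m.
Total head at MW-3: h = z + ψ = 149.80 + 65.33 = 215.13 m.
Total head at MW-7: h = 222.06 − 6.07 = 215.99 m.
Head difference: h(MW-3) − h(MW-7) = 215.13 − 215.99 = -0.86 m.
Hydraulic gradient: i = |Δh| / L = 0.86 / 765 = 0.00112.

i ≈ 0.00112 m/m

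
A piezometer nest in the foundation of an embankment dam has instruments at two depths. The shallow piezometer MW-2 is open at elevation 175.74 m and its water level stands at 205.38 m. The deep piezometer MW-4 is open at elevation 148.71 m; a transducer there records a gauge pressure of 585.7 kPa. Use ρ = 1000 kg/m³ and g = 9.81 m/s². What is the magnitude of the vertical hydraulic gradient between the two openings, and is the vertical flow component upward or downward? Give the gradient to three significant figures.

Total head at MW-2: h = 205.38 m (water level in the standpipe).
Pressure head at MW-4: ψ = P/(ρg) = 585.7×1000 / (1000 × 9.81) = 59.70 m.
Total head at MW-4: h = z + ψ = 148.71 + 59.70 = 208.41 m.
Δh = h(MW-2) − h(MW-4) = 205.38 − 208.41 = -3.03 m.
Vertical separation Δz = 175.74 − 148.71 = 27.03 m.
|i_v| = |Δh| / Δz = 3.03 / 27.03 = 0.112.
Head is higher in the deep piezometer, so vertical flow is upward (discharge condition).

|i_v| ≈ 0.112; vertical flow is upward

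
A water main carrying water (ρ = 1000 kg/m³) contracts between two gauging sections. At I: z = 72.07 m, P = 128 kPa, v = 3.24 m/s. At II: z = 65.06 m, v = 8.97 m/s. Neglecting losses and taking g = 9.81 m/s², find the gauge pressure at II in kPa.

Pressure head at I: ψ₁ = P₁/(ρg) = 128×1000 / (1000 × 9.81) = 13.05 m.
Velocity heads: v₁²/2g = 3.24²/19.62 = 0.535 m; v₂²/2g = 8.97²/19.62 = 4.101 m.
Total head H = z₁ + ψ₁ + v₁²/2g = 72.07 + 13.05 + 0.535 = 85.65 m.
ψ₂ = H − z₂ − v₂²/2g = 85.65 − 65.06 − 4.101 = 16.49 m.
P₂ = ρgψ₂ = 1000 × 9.81 × 16.49 ≈ 162 kPa.

P₂ ≈ 162 kPa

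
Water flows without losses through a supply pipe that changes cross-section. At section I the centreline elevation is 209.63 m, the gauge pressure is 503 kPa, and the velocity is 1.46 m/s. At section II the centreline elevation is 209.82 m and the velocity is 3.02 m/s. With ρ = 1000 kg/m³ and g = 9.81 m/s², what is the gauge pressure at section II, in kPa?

Pressure head at I: ψ₁ = P₁/(ρg) = 503×1000 / (1000 × 9.81) = 51.27 m.
Velocity heads: v₁²/2g = 1.46²/19.62 = 0.109 m; v₂²/2g = 3.02²/19.62 = 0.465 m.
Total head H = z₁ + ψ₁ + v₁²/2g = 209.63 + 51.27 + 0.109 = 261.01 m.
ψ₂ = H − z₂ − v₂²/2g = 261.01 − 209.82 − 0.465 = 50.72 m.
P₂ = ρgψ₂ = 1000 × 9.81 × 50.72 ≈ 498 kPa.

P₂ ≈ 498 kPa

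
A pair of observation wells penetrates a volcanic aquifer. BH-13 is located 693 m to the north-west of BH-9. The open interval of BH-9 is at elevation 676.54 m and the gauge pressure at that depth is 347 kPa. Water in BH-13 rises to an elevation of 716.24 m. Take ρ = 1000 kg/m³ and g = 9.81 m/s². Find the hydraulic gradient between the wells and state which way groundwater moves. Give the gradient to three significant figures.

i ≈ 0.00625; groundwater flows toward the south-east

Pressure head at BH-9: ψ = P/(ρg) = 347×1000 / (1000 × 9.81) = 35.37 m.
Total head at BH-9: h = z + ψ = 676.54 + 35.37 = 711.91 m.
Total head at BH-13: h = 716.24 m (water level in the piezometer is the total head).
Head difference: h(BH-9) − h(BH-13) = 711.91 − 716.24 = -4.33 m.
Hydraulic gradient: i = |Δh| / L = 4.33 / 693 = 0.00625.
Flow is from higher to lower head: from BH-13 toward BH-9, i.e. toward the south-east.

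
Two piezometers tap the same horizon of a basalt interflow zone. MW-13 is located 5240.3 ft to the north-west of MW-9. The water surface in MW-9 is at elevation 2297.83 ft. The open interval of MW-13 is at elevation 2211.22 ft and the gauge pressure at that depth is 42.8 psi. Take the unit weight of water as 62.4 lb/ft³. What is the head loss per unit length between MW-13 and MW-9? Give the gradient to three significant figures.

Total head at MW-9: h = 2297.83 ft (water level in the piezometer is the total head).
Pressure head at MW-13: ψ = 144·P/γ = 144 × 42.8 / 62.4 = 98.77 ft.
Total head at MW-13: h = z + ψ = 2211.22 + 98.77 = 2309.99 ft.
Head difference: h(MW-9) − h(MW-13) = 2297.83 − 2309.99 = -12.16 ft.
Hydraulic gradient: i = |Δh| / L = 12.16 / 5240.3 = 0.00232.

i ≈ 0.00232 ft/ft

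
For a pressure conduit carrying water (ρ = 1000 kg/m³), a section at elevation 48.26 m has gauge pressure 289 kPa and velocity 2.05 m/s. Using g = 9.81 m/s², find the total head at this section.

h ≈ 77.93 m

Pressure head ψ = P/(ρg) = 289×1000 / (1000 × 9.81) = 29.46 m.
Velocity head = v²/(2g) = 2.05² / (2 × 9.81) = 0.214 m.
h = z + ψ + v²/(2g) = 48.26 + 29.46 + 0.214 = 77.93 m.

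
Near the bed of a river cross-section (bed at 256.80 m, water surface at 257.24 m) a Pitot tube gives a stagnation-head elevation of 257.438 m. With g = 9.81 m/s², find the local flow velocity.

Near the bed, under hydrostatic conditions, the piezometric head (z + ψ) equals the free-surface elevation, 257.24 m.
Velocity head = total − piezometric = 257.438 − 257.24 = 0.198 m.
v = √(2g·h_v) = √(2 × 9.81 × 0.198) = 1.97 m/s.

v ≈ 1.97 m/s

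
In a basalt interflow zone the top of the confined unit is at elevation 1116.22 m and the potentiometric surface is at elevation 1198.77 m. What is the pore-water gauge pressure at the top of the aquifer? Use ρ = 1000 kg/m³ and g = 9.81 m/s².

Pressure head at the aquifer top: ψ = h − z = 1198.77 − 1116.22 = 82.55 m.
P = ρgψ = 1000 × 9.81 × 82.55 = 809815 Pa ≈ 810 kPa.

P ≈ 810 kPa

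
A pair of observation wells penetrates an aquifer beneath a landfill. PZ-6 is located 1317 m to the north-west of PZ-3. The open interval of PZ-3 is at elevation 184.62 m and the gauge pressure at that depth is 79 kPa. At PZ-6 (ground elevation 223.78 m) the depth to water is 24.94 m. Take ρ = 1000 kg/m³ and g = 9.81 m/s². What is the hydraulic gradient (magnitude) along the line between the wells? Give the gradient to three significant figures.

i ≈ 0.00468

Pressure head at PZ-3: ψ = P/(ρg) = 79×1000 / (1000 × 9.81) = 8.05 m.
Total head at PZ-3: h = z + ψ = 184.62 + 8.05 = 192.67 m.
Total head at PZ-6: h = 223.78 − 24.94 = 198.84 m.
Head difference: h(PZ-3) − h(PZ-6) = 192.67 − 198.84 = -6.17 m.
Hydraulic gradient: i = |Δh| / L = 6.17 / 1317 = 0.00468.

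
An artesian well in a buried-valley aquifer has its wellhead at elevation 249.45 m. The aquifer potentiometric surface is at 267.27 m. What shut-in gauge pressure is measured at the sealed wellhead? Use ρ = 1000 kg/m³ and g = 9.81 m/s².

Head above the cap: Δh = 267.27 − 249.45 = 17.82 m.
P = ρgΔh = 1000 × 9.81 × 17.82 = 174814 Pa ≈ 175 kPa.

P ≈ 175 kPa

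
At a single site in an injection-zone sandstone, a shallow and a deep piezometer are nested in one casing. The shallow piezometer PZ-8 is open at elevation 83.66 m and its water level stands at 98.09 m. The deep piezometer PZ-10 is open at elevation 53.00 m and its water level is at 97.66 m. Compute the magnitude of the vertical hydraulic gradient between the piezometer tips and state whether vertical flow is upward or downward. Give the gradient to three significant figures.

Total head at PZ-8: h = 98.09 m (water level in the standpipe).
Total head at PZ-10: h = 97.66 m.
Δh = h(PZ-8) − h(PZ-10) = 98.09 − 97.66 = 0.43 m.
Vertical separation Δz = 83.66 − 53.00 = 30.66 m.
|i_v| = |Δh| / Δz = 0.43 / 30.66 = 0.0140.
Head is higher in the shallow piezometer, so vertical flow is downward (recharge condition).

|i_v| ≈ 0.0140; vertical flow is downward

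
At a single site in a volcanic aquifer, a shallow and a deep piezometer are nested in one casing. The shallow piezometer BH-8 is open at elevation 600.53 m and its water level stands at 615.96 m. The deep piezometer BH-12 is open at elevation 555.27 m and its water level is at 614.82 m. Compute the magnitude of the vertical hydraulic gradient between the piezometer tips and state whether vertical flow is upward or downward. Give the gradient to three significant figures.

Total head at BH-8: h = 615.96 m (water level in the standpipe).
Total head at BH-12: h = 614.82 m.
Δh = h(BH-8) − h(BH-12) = 615.96 − 614.82 = 1.14 m.
Vertical separation Δz = 600.53 − 555.27 = 45.26 m.
|i_v| = |Δh| / Δz = 1.14 / 45.26 = 0.0252.
Head is higher in the shallow piezometer, so vertical flow is downward (recharge condition).

|i_v| ≈ 0.0252; vertical flow is downward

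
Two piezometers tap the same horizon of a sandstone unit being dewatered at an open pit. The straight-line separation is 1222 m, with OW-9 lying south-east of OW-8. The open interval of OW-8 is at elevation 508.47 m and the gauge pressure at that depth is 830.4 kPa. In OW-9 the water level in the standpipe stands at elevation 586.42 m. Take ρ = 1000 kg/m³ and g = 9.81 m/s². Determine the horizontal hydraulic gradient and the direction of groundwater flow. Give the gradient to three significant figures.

i ≈ 0.00548; groundwater flows toward the south-east

Pressure head at OW-8: ψ = P/(ρg) = 830.4×1000 / (1000 × 9.81) = 84.65 m.
Total head at OW-8: h = z + ψ = 508.47 + 84.65 = 593.12 m.
Total head at OW-9: h = 586.42 m (water level in the piezometer is the total head).
Head difference: h(OW-8) − h(OW-9) = 593.12 − 586.42 = 6.70 m.
Hydraulic gradient: i = |Δh| / L = 6.70 / 1222 = 0.00548.
Flow is from higher to lower head: from OW-8 toward OW-9, i.e. toward the south-east.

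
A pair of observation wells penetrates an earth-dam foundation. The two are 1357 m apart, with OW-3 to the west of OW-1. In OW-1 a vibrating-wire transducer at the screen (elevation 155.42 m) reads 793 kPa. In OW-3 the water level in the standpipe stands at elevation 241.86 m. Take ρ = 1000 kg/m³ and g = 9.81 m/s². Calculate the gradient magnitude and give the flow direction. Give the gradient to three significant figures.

i ≈ 0.00413; groundwater flows toward the east

Pressure head at OW-1: ψ = P/(ρg) = 793×1000 / (1000 × 9.81) = 80.84 m.
Total head at OW-1: h = z + ψ = 155.42 + 80.84 = 236.26 m.
Total head at OW-3: h = 241.86 m (water level in the piezometer is the total head).
Head difference: h(OW-1) − h(OW-3) = 236.26 − 241.86 = -5.60 m.
Hydraulic gradient: i = |Δh| / L = 5.60 / 1357 = 0.00413.
Flow is from higher to lower head: from OW-3 toward OW-1, i.e. toward the east.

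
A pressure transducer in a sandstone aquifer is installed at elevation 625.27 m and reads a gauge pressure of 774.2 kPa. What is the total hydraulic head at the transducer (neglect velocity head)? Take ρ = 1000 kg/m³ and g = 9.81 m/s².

h ≈ 704.19 m

ψ = P/(ρg) = 774.2×1000 / (1000 × 9.81) = 78.92 m.
h = z + ψ = 625.27 + 78.92 = 704.19 m.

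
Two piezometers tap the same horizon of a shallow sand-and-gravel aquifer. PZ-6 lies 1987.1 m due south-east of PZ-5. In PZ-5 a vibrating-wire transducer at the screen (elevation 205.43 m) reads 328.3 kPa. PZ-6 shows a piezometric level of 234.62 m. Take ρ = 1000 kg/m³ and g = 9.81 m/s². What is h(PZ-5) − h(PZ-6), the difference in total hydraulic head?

Pressure head at PZ-5: ψ = P/(ρg) = 328.3×1000 / (1000 × 9.81) = 33.47 m.
Total head at PZ-5: h = z + ψ = 205.43 + 33.47 = 238.90 m.
Total head at PZ-6: h = 234.62 m (water level in the piezometer is the total head).
Head difference: h(PZ-5) − h(PZ-6) = 238.90 − 234.62 = 4.28 m.

Δh ≈ 4.28 m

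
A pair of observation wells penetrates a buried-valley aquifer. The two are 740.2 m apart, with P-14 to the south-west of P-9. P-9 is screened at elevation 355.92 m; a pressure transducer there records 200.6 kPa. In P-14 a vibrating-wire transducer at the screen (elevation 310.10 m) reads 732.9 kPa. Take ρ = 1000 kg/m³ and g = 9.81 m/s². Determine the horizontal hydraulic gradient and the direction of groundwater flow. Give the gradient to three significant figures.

i ≈ 0.0114; groundwater flows toward the north-east

Pressure head at P-9: ψ = P/(ρg) = 200.6×1000 / (1000 × 9.81) = 20.45 m.
Total head at P-9: h = z + ψ = 355.92 + 20.45 = 376.37 m.
Pressure head at P-14: ψ = P/(ρg) = 732.9×1000 / (1000 × 9.81) = 74.71 m.
Total head at P-14: h = z + ψ = 310.10 + 74.71 = 384.81 m.
Head difference: h(P-9) − h(P-14) = 376.37 − 384.81 = -8.44 m.
Hydraulic gradient: i = |Δh| / L = 8.44 / 740.2 = 0.0114.
Flow is from higher to lower head: from P-14 toward P-9, i.e. toward the north-east.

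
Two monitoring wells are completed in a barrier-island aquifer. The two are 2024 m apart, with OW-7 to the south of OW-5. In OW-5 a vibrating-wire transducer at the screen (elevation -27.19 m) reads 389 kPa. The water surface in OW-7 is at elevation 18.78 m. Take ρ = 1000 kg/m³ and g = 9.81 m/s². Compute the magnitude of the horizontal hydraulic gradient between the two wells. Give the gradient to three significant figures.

Pressure head at OW-5: ψ = P/(ρg) = 389×1000 / (1000 × 9.81) = 39.65 m.
Total head at OW-5: h = z + ψ = -27.19 + 39.65 = 12.46 m.
Total head at OW-7: h = 18.78 m (water level in the piezometer is the total head).
Head difference: h(OW-5) − h(OW-7) = 12.46 − 18.78 = -6.32 m.
Hydraulic gradient: i = |Δh| / L = 6.32 / 2024 = 0.00312.

i ≈ 0.00312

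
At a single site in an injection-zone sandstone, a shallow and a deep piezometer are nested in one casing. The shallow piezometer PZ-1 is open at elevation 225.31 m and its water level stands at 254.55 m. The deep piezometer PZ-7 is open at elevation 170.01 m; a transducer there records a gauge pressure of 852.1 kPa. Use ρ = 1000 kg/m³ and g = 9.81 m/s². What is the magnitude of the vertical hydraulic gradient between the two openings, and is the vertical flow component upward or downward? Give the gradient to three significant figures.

Total head at PZ-1: h = 254.55 m (water level in the standpipe).
Pressure head at PZ-7: ψ = P/(ρg) = 852.1×1000 / (1000 × 9.81) = 86.86 m.
Total head at PZ-7: h = z + ψ = 170.01 + 86.86 = 256.87 m.
Δh = h(PZ-1) − h(PZ-7) = 254.55 − 256.87 = -2.32 m.
Vertical separation Δz = 225.31 − 170.01 = 55.30 m.
|i_v| = |Δh| / Δz = 2.32 / 55.30 = 0.0420.
Head is higher in the deep piezometer, so vertical flow is upward (discharge condition).

|i_v| ≈ 0.0420; vertical flow is upward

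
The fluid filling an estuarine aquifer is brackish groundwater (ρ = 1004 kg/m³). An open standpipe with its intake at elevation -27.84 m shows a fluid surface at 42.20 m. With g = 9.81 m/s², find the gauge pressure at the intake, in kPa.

P ≈ 690 kPa

Pressure head ψ = h − z = 42.20 − (-27.84) = 70.04 m.
P = ρgψ = 1004 × 9.81 × 70.04 = 689841 Pa ≈ 690 kPa.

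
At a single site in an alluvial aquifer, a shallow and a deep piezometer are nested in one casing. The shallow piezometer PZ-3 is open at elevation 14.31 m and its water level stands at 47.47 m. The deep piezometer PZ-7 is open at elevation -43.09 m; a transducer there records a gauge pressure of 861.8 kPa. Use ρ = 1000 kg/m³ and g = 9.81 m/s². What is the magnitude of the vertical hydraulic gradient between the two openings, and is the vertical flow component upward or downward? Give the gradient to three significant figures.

Total head at PZ-3: h = 47.47 m (water level in the standpipe).
Pressure head at PZ-7: ψ = P/(ρg) = 861.8×1000 / (1000 × 9.81) = 87.85 m.
Total head at PZ-7: h = z + ψ = -43.09 + 87.85 = 44.76 m.
Δh = h(PZ-3) − h(PZ-7) = 47.47 − 44.76 = 2.71 m.
Vertical separation Δz = 14.31 − (-43.09) = 57.40 m.
|i_v| = |Δh| / Δz = 2.71 / 57.40 = 0.0472.
Head is higher in the shallow piezometer, so vertical flow is downward (recharge condition).

|i_v| ≈ 0.0472; vertical flow is downward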